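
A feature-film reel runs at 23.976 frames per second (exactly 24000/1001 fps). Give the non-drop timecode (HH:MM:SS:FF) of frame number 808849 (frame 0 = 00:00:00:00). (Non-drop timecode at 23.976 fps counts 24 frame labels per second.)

09:21:42:01

808849 ÷ 24 = 33702 full seconds, remainder 1 frame.
33702 s = 9 h 21 min 42 s.
Timecode: 09:21:42:01.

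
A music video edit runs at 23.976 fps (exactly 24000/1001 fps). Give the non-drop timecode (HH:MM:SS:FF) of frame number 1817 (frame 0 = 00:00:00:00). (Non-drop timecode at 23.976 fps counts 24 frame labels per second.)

00:01:15:17

1817 ÷ 24 = 75 full seconds, remainder 17 frames.
75 s = 0 h 1 min 15 s.
Timecode: 00:01:15:17.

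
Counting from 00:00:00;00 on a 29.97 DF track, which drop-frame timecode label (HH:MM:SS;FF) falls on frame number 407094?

03:46:23;12

Ten DF minutes hold 17982 frames, so frame 407094 lies in block 22 (frames 395604–413585) with 11490 frames into that block.
The block's first minute is 1800 frames and the rest 1798 each; 11490 frames reaches minute 6, so 22 × 18 + 6 × 2 = 408 labels have been skipped so far.
Adding those back, label number 407094 + 408 = 407502 at 30 labels/s is 13583 s + 12 f = 3 h 46 min 23 s frame 12, i.e. 03:46:23;12.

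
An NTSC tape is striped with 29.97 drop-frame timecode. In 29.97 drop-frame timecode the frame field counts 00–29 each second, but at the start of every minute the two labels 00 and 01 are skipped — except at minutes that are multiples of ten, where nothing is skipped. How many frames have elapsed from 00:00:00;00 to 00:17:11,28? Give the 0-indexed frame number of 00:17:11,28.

Complete 10-minute blocks: 1, each 17982 frames → 17982.
Remaining 7 whole minutes in the current block: 1800 + 6 × 1798 = 12588 frames.
Within the current minute: 11 × 30 + 28 − 2 = 356 (labels ;00/;01 skipped at this minute). Total = 17982 + 12588 + 356 = 30926.

30926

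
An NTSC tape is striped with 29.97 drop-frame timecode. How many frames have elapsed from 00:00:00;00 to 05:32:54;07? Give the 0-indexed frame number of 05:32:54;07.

598629

As if non-drop at 30 labels/s: (5 × 3600 + 32 × 60 + 54) × 30 + 7 = 599227.
Minute boundaries passed: 332; those not divisible by 10: 332 − 33 = 299; dropped labels = 2 × 299 = 598.
Actual frame index = 599227 − 598 = 598629.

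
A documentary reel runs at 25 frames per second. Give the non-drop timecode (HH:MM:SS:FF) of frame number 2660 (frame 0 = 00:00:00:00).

00:01:46:10

2660 ÷ 25 = 106 full seconds, remainder 10 frames.
106 s = 0 h 1 min 46 s.
Timecode: 00:01:46:10.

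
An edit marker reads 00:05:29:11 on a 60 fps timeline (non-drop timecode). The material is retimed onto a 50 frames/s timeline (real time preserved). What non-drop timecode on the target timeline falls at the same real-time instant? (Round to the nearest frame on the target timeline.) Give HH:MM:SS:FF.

Source frame index: (0×3600 + 5×60 + 29) × 60 + 11 = 19751.
Real time: 19751 / (60) = 19751/60 s.
Target frame: (19751/60) × (50) = 98755/6 ≈ 16459.167 → 16459.
At 50 labels/s: frame 16459 → 00:05:29:09.

00:05:29:09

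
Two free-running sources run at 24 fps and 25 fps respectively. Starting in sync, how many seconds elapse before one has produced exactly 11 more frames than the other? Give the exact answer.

The gap grows by |25 − 24| = 1 frame per second.
Time for a 11-frame gap: 11 ÷ (1) = 11 s.

11 seconds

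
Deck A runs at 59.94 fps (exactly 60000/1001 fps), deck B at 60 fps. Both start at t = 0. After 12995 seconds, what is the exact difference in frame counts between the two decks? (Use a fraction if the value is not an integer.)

A emits 60000/1001 × 12995 = 779700000/1001 frames; B emits 60 × 12995 = 779700.
Difference = 779700/1001 frames (≈ 778.9211); B is ahead of A.

779700/1001 frames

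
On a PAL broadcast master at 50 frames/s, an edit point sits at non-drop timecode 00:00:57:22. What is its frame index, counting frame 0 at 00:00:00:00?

2872

Total seconds to the label: (0 × 3600 + 0 × 60 + 57) = 57.
Frame index = 57 × 50 + 22 = 2872.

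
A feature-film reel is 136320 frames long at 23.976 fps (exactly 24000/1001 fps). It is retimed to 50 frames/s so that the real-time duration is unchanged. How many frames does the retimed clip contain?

284284 frames

Target frames = source frames × (target rate / source rate) = 136320 × (50)/(24000/1001) = 136320 × 1001/480 = 284284.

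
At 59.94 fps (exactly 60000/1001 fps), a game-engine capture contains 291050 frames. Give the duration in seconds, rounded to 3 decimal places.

4855.684 seconds

Running time = 291050 × 1001/60000 = 5826821/1200 s ≈ 4855.684 s.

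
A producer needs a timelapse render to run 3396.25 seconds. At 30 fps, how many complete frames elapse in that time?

101887 frames

Frames = 3396.25 × 30 = 203775/2 ≈ 101887.5000.
Complete frames: 101887.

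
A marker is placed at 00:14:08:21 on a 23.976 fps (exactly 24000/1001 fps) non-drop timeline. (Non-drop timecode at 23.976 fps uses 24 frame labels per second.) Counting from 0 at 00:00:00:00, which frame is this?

frame 20373

Total seconds to the label: (0 × 3600 + 14 × 60 + 8) = 848.
Frame index = 848 × 24 + 21 = 20373.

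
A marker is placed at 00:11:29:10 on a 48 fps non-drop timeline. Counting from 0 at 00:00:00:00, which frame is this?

Total seconds to the label: (0 × 3600 + 11 × 60 + 29) = 689.
Frame index = 689 × 48 + 10 = 33082.

frame 33082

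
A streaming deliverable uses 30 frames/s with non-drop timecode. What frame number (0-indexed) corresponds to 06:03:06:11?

Total seconds to the label: (6 × 3600 + 3 × 60 + 6) = 21786.
Frame index = 21786 × 30 + 11 = 653591.

653591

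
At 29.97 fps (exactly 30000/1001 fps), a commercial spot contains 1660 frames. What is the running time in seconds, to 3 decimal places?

55.389 seconds

Running time = 1660 × 1001/30000 = 83083/1500 s ≈ 55.389 s.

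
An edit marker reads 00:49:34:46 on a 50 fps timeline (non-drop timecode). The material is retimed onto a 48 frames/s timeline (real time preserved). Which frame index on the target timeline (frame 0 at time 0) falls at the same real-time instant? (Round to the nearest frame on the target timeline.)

frame 142796

Source frame index: (0×3600 + 49×60 + 34) × 50 + 46 = 148746.
Real time: 148746 / (50) = 74373/25 s.
Target frame: (74373/25) × (48) = 3569904/25 ≈ 142796.160 → 142796.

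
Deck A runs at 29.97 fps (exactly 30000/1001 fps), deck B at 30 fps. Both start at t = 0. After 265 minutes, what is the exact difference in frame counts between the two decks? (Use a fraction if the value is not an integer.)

477000/1001 frames

265 min = 15900 s.
A emits 30000/1001 × 15900 = 477000000/1001 frames; B emits 30 × 15900 = 477000.
Difference = 477000/1001 frames (≈ 476.5235); B is ahead of A.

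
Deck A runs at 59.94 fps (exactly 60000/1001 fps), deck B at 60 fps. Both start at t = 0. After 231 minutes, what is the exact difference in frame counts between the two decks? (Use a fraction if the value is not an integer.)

231 min = 13860 s.
A emits 60000/1001 × 13860 = 10800000/13 frames; B emits 60 × 13860 = 831600.
Difference = 10800/13 frames (≈ 830.7692); B is ahead of A.

10800/13 frames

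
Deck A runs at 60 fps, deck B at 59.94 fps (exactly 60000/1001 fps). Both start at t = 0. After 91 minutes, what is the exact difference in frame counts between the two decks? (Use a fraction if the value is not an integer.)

3600/11 frames

91 min = 5460 s.
A emits 60 × 5460 = 327600 frames; B emits 60000/1001 × 5460 = 3600000/11.
Difference = 3600/11 frames (≈ 327.2727); B is behind A.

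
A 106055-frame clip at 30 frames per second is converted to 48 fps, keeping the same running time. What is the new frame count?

Target frames = source frames × (target rate / source rate) = 106055 × (48)/(30) = 106055 × 8/5 = 169688.

169688 frames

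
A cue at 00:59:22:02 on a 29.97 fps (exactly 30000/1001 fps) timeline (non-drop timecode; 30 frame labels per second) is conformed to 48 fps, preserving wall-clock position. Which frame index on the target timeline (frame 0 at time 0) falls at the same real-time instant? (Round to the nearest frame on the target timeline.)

frame 171150

Source frame index: (0×3600 + 59×60 + 22) × 30 + 2 = 106862.
Real time: 106862 / (30000/1001) = 53484431/15000 s.
Target frame: (53484431/15000) × (48) = 106968862/625 ≈ 171150.179 → 171150.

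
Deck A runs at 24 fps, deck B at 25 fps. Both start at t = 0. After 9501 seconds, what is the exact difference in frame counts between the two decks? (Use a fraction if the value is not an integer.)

9501 frames

A emits 24 × 9501 = 228024 frames; B emits 25 × 9501 = 237525.
Difference = 9501 frames; B is ahead of A.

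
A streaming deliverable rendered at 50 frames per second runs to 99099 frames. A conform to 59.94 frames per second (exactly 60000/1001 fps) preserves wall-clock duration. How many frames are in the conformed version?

118800 frames

Target frames = source frames × (target rate / source rate) = 99099 × (60000/1001)/(50) = 99099 × 1200/1001 = 118800.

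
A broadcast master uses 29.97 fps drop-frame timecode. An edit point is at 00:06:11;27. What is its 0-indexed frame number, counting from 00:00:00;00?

11145

As if non-drop at 30 labels/s: (0 × 3600 + 6 × 60 + 11) × 30 + 27 = 11157.
Minute boundaries passed: 6; those not divisible by 10: 6 − 0 = 6; dropped labels = 2 × 6 = 12.
Actual frame index = 11157 − 12 = 11145.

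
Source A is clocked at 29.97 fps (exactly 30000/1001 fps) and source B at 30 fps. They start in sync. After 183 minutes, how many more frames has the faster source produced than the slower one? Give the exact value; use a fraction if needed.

329400/1001 frames

183 min = 10980 s.
A emits 30000/1001 × 10980 = 329400000/1001 frames; B emits 30 × 10980 = 329400.
Difference = 329400/1001 frames (≈ 329.0709); B is ahead of A.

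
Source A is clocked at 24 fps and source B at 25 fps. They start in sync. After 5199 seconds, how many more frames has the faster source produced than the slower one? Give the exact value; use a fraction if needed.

5199 frames

A emits 24 × 5199 = 124776 frames; B emits 25 × 5199 = 129975.
Difference = 5199 frames; B is ahead of A.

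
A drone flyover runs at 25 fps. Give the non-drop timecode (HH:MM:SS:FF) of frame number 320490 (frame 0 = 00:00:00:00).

320490 ÷ 25 = 12819 full seconds, remainder 15 frames.
12819 s = 3 h 33 min 39 s.
Timecode: 03:33:39:15.

03:33:39:15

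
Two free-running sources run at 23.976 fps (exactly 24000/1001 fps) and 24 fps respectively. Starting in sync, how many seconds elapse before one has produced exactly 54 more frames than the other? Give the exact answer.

2252.25 seconds

The gap grows by |24 − 24000/1001| = 24/1001 frames per second.
Time for a 54-frame gap: 54 ÷ (24/1001) = 2252.25 s.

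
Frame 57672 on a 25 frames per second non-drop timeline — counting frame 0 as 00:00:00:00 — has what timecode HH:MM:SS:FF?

00:38:26:22

57672 ÷ 25 = 2306 full seconds, remainder 22 frames.
2306 s = 0 h 38 min 26 s.
Timecode: 00:38:26:22.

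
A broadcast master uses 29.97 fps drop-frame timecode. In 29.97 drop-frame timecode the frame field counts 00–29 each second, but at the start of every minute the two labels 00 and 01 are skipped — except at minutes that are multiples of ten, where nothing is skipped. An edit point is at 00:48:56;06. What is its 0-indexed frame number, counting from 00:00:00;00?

Complete 10-minute blocks: 4, each 17982 frames → 71928.
Remaining 8 whole minutes in the current block: 1800 + 7 × 1798 = 14386 frames.
Within the current minute: 56 × 30 + 6 − 2 = 1684 (labels ;00/;01 skipped at this minute). Total = 71928 + 14386 + 1684 = 87998.

87998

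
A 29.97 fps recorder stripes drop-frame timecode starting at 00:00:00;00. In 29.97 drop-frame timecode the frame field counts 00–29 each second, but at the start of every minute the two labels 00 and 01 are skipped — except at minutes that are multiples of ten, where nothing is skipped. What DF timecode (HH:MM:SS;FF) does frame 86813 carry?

Each 10-minute DF block holds 10 × 60 × 30 − 9 × 2 = 17982 frames. 86813 ÷ 17982 → 4 full blocks, remainder 14885.
Within the partial block the first minute is 1800 frames and each further minute 1798, so 8 further minute boundaries passed. Total skipped labels = 18 × 4 + 2 × 8 = 88.
Non-drop label index = 86813 + 88 = 86901; at 30 labels/s that is 00:48:16:21, i.e. DF 00:48:16;21.

00:48:16;21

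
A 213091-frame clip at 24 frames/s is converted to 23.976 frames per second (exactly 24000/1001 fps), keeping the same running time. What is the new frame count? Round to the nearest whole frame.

212878 frames

Frames at target rate = 213091 × (24000/1001) / (24) = 213091000/1001 ≈ 212878.122.
Nearest whole frame: 212878.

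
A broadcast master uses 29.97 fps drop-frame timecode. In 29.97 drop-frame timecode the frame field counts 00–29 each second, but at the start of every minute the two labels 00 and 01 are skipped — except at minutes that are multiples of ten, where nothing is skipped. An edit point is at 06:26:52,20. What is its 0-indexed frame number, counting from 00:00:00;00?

695684

As if non-drop at 30 labels/s: (6 × 3600 + 26 × 60 + 52) × 30 + 20 = 696380.
Minute boundaries passed: 386; those not divisible by 10: 386 − 38 = 348; dropped labels = 2 × 348 = 696.
Actual frame index = 696380 − 696 = 695684.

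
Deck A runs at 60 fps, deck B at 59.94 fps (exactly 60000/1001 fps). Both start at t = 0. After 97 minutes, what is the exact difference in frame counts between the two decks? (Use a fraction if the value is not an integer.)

97 min = 5820 s.
A emits 60 × 5820 = 349200 frames; B emits 60000/1001 × 5820 = 349200000/1001.
Difference = 349200/1001 frames (≈ 348.8511); B is behind A.

349200/1001 frames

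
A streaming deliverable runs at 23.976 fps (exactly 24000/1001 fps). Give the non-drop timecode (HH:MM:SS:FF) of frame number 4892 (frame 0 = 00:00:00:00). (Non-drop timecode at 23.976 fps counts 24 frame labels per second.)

00:03:23:20

4892 ÷ 24 = 203 full seconds, remainder 20 frames.
203 s = 0 h 3 min 23 s.
Timecode: 00:03:23:20.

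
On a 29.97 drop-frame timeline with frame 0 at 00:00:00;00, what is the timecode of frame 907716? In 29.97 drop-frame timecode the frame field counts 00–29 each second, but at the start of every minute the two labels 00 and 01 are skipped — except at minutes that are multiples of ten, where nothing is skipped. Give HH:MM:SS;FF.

Each 10-minute DF block holds 10 × 60 × 30 − 9 × 2 = 17982 frames. 907716 ÷ 17982 → 50 full blocks, remainder 8616.
Within the partial block the first minute is 1800 frames and each further minute 1798, so 4 further minute boundaries passed. Total skipped labels = 18 × 50 + 2 × 4 = 908.
Non-drop label index = 907716 + 908 = 908624; at 30 labels/s that is 08:24:47:14, i.e. DF 08:24:47;14.

08:24:47;14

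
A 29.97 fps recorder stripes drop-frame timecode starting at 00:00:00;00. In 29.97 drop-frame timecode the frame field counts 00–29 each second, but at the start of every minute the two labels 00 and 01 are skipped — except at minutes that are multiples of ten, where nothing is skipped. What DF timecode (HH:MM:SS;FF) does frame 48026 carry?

Ten DF minutes hold 17982 frames, so frame 48026 lies in block 2 (frames 35964–53945) with 12062 frames into that block.
The block's first minute is 1800 frames and the rest 1798 each; 12062 frames reaches minute 6, so 2 × 18 + 6 × 2 = 48 labels have been skipped so far.
Adding those back, label number 48026 + 48 = 48074 at 30 labels/s is 1602 s + 14 f = 0 h 26 min 42 s frame 14, i.e. 00:26:42;14.

00:26:42;14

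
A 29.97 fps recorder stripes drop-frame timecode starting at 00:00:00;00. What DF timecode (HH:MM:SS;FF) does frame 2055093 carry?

19:02:51;19

Each 10-minute DF block holds 10 × 60 × 30 − 9 × 2 = 17982 frames. 2055093 ÷ 17982 → 114 full blocks, remainder 5145.
Within the partial block the first minute is 1800 frames and each further minute 1798, so 2 further minute boundaries passed. Total skipped labels = 18 × 114 + 2 × 2 = 2056.
Non-drop label index = 2055093 + 2056 = 2057149; at 30 labels/s that is 19:02:51:19, i.e. DF 19:02:51;19.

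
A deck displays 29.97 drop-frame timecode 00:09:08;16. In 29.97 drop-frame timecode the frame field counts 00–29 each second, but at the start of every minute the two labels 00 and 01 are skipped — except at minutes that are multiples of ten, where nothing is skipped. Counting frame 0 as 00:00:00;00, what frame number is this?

16438

As if non-drop at 30 labels/s: (0 × 3600 + 9 × 60 + 8) × 30 + 16 = 16456.
Minute boundaries passed: 9; those not divisible by 10: 9 − 0 = 9; dropped labels = 2 × 9 = 18.
Actual frame index = 16456 − 18 = 16438.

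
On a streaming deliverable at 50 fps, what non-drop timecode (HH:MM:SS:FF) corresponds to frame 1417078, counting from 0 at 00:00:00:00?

07:52:21:28

1417078 ÷ 50 = 28341 full seconds, remainder 28 frames.
28341 s = 7 h 52 min 21 s.
Timecode: 07:52:21:28.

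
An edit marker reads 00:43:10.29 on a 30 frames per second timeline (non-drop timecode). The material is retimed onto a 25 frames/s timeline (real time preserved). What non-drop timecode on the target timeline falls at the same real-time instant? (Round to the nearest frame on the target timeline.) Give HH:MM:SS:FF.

00:43:10:24

Source frame index: (0×3600 + 43×60 + 10) × 30 + 29 = 77729.
Real time: 77729 / (30) = 77729/30 s.
Target frame: (77729/30) × (25) = 388645/6 ≈ 64774.167 → 64774.
At 25 labels/s: frame 64774 → 00:43:10:24.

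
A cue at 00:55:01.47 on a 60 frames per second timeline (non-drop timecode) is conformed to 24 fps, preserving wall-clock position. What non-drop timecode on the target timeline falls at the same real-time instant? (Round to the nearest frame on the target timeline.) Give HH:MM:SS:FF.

Source frame index: (0×3600 + 55×60 + 1) × 60 + 47 = 198107.
Real time: 198107 / (60) = 198107/60 s.
Target frame: (198107/60) × (24) = 396214/5 ≈ 79242.800 → 79243.
At 24 labels/s: frame 79243 → 00:55:01:19.

00:55:01:19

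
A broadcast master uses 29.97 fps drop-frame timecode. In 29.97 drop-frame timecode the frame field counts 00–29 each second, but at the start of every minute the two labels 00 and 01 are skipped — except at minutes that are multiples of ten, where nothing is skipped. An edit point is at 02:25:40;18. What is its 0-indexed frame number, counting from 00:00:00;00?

261956

As if non-drop at 30 labels/s: (2 × 3600 + 25 × 60 + 40) × 30 + 18 = 262218.
Minute boundaries passed: 145; those not divisible by 10: 145 − 14 = 131; dropped labels = 2 × 131 = 262.
Actual frame index = 262218 − 262 = 261956.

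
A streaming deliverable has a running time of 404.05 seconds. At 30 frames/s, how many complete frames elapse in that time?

12121 frames

Frames = 404.05 × 30 = 24243/2 ≈ 12121.5000.
Complete frames: 12121.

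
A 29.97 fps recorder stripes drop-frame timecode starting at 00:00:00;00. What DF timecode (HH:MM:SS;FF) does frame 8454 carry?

00:04:42;02

Each 10-minute DF block holds 10 × 60 × 30 − 9 × 2 = 17982 frames. 8454 ÷ 17982 → 0 full blocks, remainder 8454.
Within the partial block the first minute is 1800 frames and each further minute 1798, so 4 further minute boundaries passed. Total skipped labels = 18 × 0 + 2 × 4 = 8.
Non-drop label index = 8454 + 8 = 8462; at 30 labels/s that is 00:04:42:02, i.e. DF 00:04:42;02.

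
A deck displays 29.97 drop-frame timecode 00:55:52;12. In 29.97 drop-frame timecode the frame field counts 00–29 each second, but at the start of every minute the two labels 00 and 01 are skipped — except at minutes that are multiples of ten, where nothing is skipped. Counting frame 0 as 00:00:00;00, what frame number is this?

100472

Complete 10-minute blocks: 5, each 17982 frames → 89910.
Remaining 5 whole minutes in the current block: 1800 + 4 × 1798 = 8992 frames.
Within the current minute: 52 × 30 + 12 − 2 = 1570 (labels ;00/;01 skipped at this minute). Total = 89910 + 8992 + 1570 = 100472.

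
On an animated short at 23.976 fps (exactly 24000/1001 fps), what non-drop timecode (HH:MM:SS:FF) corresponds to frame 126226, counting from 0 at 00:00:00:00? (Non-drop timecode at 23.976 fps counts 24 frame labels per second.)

01:27:39:10

126226 ÷ 24 = 5259 full seconds, remainder 10 frames.
5259 s = 1 h 27 min 39 s.
Timecode: 01:27:39:10.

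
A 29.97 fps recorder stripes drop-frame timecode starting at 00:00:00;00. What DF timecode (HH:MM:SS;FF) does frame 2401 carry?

00:01:20;03

Each 10-minute DF block holds 10 × 60 × 30 − 9 × 2 = 17982 frames. 2401 ÷ 17982 → 0 full blocks, remainder 2401.
Within the partial block the first minute is 1800 frames and each further minute 1798, so 1 further minute boundary passed. Total skipped labels = 18 × 0 + 2 × 1 = 2.
Non-drop label index = 2401 + 2 = 2403; at 30 labels/s that is 00:01:20:03, i.e. DF 00:01:20;03.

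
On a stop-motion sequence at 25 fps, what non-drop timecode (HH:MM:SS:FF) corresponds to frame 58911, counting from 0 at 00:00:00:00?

58911 ÷ 25 = 2356 full seconds, remainder 11 frames.
2356 s = 0 h 39 min 16 s.
Timecode: 00:39:16:11.

00:39:16:11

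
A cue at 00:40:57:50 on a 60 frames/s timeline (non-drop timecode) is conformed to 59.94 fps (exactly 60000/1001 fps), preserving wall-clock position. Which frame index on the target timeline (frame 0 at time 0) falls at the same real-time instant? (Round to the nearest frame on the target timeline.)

Source frame index: (0×3600 + 40×60 + 57) × 60 + 50 = 147470.
Real time: 147470 / (60) = 14747/6 s.
Target frame: (14747/6) × (60000/1001) = 147470000/1001 ≈ 147322.677 → 147323.

frame 147323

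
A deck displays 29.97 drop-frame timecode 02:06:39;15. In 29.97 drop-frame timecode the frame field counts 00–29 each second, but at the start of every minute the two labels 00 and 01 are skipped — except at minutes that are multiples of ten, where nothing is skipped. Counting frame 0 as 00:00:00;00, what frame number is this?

As if non-drop at 30 labels/s: (2 × 3600 + 6 × 60 + 39) × 30 + 15 = 227985.
Minute boundaries passed: 126; those not divisible by 10: 126 − 12 = 114; dropped labels = 2 × 114 = 228.
Actual frame index = 227985 − 228 = 227757.

227757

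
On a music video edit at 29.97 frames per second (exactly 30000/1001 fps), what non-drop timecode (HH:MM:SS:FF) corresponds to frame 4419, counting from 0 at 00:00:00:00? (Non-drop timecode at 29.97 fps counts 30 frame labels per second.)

00:02:27:09

4419 ÷ 30 = 147 full seconds, remainder 9 frames.
147 s = 0 h 2 min 27 s.
Timecode: 00:02:27:09.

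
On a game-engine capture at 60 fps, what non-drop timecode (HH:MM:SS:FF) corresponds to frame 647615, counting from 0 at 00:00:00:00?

647615 ÷ 60 = 10793 full seconds, remainder 35 frames.
10793 s = 2 h 59 min 53 s.
Timecode: 02:59:53:35.

02:59:53:35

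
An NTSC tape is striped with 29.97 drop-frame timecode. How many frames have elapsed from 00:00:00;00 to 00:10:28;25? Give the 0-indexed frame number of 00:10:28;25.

18847

As if non-drop at 30 labels/s: (0 × 3600 + 10 × 60 + 28) × 30 + 25 = 18865.
Minute boundaries passed: 10; those not divisible by 10: 10 − 1 = 9; dropped labels = 2 × 9 = 18.
Actual frame index = 18865 − 18 = 18847.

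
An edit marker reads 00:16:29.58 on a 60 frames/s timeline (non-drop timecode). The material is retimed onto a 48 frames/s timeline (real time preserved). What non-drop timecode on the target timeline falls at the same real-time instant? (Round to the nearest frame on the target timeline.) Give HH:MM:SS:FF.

00:16:29:46

Source frame index: (0×3600 + 16×60 + 29) × 60 + 58 = 59398.
Real time: 59398 / (60) = 29699/30 s.
Target frame: (29699/30) × (48) = 237592/5 ≈ 47518.400 → 47518.
At 48 labels/s: frame 47518 → 00:16:29:46.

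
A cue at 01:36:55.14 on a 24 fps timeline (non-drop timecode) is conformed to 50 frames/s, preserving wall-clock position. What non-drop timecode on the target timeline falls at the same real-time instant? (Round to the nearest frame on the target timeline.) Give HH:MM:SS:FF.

Source frame index: (1×3600 + 36×60 + 55) × 24 + 14 = 139574.
Real time: 139574 / (24) = 69787/12 s.
Target frame: (69787/12) × (50) = 1744675/6 ≈ 290779.167 → 290779.
At 50 labels/s: frame 290779 → 01:36:55:29.

01:36:55:29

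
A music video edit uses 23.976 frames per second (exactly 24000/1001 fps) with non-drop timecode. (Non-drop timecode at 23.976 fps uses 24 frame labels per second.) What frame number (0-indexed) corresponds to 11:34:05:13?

Total seconds to the label: (11 × 3600 + 34 × 60 + 5) = 41645.
Frame index = 41645 × 24 + 13 = 999493.

999493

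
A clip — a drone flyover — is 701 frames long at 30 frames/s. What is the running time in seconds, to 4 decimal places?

23.3667 seconds

Running time = 701 × 1/30 = 701/30 s ≈ 23.3667 s.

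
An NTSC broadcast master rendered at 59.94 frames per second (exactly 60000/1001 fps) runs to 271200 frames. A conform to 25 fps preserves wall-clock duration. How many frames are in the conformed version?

113113 frames

Target frames = source frames × (target rate / source rate) = 271200 × (25)/(60000/1001) = 271200 × 1001/2400 = 113113.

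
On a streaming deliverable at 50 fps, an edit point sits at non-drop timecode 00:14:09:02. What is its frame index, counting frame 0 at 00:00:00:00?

frame 42452

Total seconds to the label: (0 × 3600 + 14 × 60 + 9) = 849.
Frame index = 849 × 50 + 2 = 42452.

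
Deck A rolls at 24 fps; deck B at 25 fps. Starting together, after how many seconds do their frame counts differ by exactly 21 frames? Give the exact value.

The gap grows by |25 − 24| = 1 frame per second.
Time for a 21-frame gap: 21 ÷ (1) = 21 s.

21 seconds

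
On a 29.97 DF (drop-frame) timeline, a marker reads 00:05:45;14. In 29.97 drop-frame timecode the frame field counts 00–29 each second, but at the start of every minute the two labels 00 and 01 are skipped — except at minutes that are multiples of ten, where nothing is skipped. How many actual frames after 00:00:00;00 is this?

Complete 10-minute blocks: 0, each 17982 frames → 0.
Remaining 5 whole minutes in the current block: 1800 + 4 × 1798 = 8992 frames.
Within the current minute: 45 × 30 + 14 − 2 = 1362 (labels ;00/;01 skipped at this minute). Total = 0 + 8992 + 1362 = 10354.

10354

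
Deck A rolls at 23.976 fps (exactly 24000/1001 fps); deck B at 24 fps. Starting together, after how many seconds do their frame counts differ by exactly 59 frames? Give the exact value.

59059/24 seconds

The gap grows by |24 − 24000/1001| = 24/1001 frames per second.
Time for a 59-frame gap: 59 ÷ (24/1001) = 59059/24 s.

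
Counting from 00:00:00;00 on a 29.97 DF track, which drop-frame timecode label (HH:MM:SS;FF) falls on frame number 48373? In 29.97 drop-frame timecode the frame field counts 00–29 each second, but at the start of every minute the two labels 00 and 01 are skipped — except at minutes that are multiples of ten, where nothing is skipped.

Ten DF minutes hold 17982 frames, so frame 48373 lies in block 2 (frames 35964–53945) with 12409 frames into that block.
The block's first minute is 1800 frames and the rest 1798 each; 12409 frames reaches minute 6, so 2 × 18 + 6 × 2 = 48 labels have been skipped so far.
Adding those back, label number 48373 + 48 = 48421 at 30 labels/s is 1614 s + 1 f = 0 h 26 min 54 s frame 1, i.e. 00:26:54;01.

00:26:54;01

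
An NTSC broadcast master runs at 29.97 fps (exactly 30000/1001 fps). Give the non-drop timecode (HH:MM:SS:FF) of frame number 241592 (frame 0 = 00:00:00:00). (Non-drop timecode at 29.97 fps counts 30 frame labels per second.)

241592 ÷ 30 = 8053 full seconds, remainder 2 frames.
8053 s = 2 h 14 min 13 s.
Timecode: 02:14:13:02.

02:14:13:02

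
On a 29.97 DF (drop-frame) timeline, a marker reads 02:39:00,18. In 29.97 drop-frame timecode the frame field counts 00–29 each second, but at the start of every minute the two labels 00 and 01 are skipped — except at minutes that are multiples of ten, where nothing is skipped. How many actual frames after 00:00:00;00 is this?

285930

As if non-drop at 30 labels/s: (2 × 3600 + 39 × 60 + 0) × 30 + 18 = 286218.
Minute boundaries passed: 159; those not divisible by 10: 159 − 15 = 144; dropped labels = 2 × 144 = 288.
Actual frame index = 286218 − 288 = 285930.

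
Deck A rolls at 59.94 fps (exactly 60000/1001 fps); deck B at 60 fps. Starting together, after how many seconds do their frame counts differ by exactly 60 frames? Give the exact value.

The gap grows by |60 − 60000/1001| = 60/1001 frames per second.
Time for a 60-frame gap: 60 ÷ (60/1001) = 1001 s.

1001 seconds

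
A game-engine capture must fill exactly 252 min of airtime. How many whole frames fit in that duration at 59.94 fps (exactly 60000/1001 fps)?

252 min = 15120 s.
Frames = 15120 × 60000/1001 = 129600000/143 ≈ 906293.7063.
Complete frames: 906293.

906293 frames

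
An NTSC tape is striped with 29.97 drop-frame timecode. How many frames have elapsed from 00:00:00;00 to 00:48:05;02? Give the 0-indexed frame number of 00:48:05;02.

Complete 10-minute blocks: 4, each 17982 frames → 71928.
Remaining 8 whole minutes in the current block: 1800 + 7 × 1798 = 14386 frames.
Within the current minute: 5 × 30 + 2 − 2 = 150 (labels ;00/;01 skipped at this minute). Total = 71928 + 14386 + 150 = 86464.

86464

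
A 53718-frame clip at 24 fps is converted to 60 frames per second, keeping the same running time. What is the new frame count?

Frames at target rate = 53718 × (60) / (24) = 134295.

134295 frames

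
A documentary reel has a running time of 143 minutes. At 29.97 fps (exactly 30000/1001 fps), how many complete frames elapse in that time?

143 min = 8580 s.
Frames = 8580 × 30000/1001 = 1800000/7 ≈ 257142.8571.
Complete frames: 257142.

257142 frames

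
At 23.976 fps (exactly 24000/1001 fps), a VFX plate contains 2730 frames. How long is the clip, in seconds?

Running time = 2730 / (24000/1001) = 113.86375 s.

113.86375 seconds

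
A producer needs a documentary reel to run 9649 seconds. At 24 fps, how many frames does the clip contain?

231576 frames

Frames = 9649 × 24 = 231576.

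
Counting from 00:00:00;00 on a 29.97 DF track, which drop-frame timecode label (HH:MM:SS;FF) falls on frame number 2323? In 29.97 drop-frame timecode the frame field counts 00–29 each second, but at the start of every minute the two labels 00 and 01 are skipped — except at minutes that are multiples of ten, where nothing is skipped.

00:01:17;15

Ten DF minutes hold 17982 frames, so frame 2323 lies in block 0 (frames 0–17981) with 2323 frames into that block.
The block's first minute is 1800 frames and the rest 1798 each; 2323 frames reaches minute 1, so 0 × 18 + 1 × 2 = 2 labels have been skipped so far.
Adding those back, label number 2323 + 2 = 2325 at 30 labels/s is 77 s + 15 f = 0 h 1 min 17 s frame 15, i.e. 00:01:17;15.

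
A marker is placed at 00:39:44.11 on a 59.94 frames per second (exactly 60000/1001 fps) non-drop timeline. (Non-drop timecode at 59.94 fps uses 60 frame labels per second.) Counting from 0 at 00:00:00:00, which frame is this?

143051

Total seconds to the label: (0 × 3600 + 39 × 60 + 44) = 2384.
Frame index = 2384 × 60 + 11 = 143051.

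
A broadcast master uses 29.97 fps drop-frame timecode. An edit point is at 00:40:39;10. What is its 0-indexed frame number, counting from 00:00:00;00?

73108

As if non-drop at 30 labels/s: (0 × 3600 + 40 × 60 + 39) × 30 + 10 = 73180.
Minute boundaries passed: 40; those not divisible by 10: 40 − 4 = 36; dropped labels = 2 × 36 = 72.
Actual frame index = 73180 − 72 = 73108.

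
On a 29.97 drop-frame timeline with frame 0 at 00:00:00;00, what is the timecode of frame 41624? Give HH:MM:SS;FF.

00:23:08;26

Each 10-minute DF block holds 10 × 60 × 30 − 9 × 2 = 17982 frames. 41624 ÷ 17982 → 2 full blocks, remainder 5660.
Within the partial block the first minute is 1800 frames and each further minute 1798, so 3 further minute boundaries passed. Total skipped labels = 18 × 2 + 2 × 3 = 42.
Non-drop label index = 41624 + 42 = 41666; at 30 labels/s that is 00:23:08:26, i.e. DF 00:23:08;26.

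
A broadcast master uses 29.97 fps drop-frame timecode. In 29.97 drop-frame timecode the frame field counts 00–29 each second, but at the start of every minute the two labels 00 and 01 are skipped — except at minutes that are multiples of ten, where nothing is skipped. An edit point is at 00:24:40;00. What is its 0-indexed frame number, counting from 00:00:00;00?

44356

As if non-drop at 30 labels/s: (0 × 3600 + 24 × 60 + 40) × 30 + 0 = 44400.
Minute boundaries passed: 24; those not divisible by 10: 24 − 2 = 22; dropped labels = 2 × 22 = 44.
Actual frame index = 44400 − 44 = 44356.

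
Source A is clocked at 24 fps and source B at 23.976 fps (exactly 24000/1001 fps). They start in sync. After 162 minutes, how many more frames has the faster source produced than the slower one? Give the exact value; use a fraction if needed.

162 min = 9720 s.
A emits 24 × 9720 = 233280 frames; B emits 24000/1001 × 9720 = 233280000/1001.
Difference = 233280/1001 frames (≈ 233.0470); B is behind A.

233280/1001 frames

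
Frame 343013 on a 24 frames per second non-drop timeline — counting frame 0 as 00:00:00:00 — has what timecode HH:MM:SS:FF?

343013 ÷ 24 = 14292 full seconds, remainder 5 frames.
14292 s = 3 h 58 min 12 s.
Timecode: 03:58:12:05.

03:58:12:05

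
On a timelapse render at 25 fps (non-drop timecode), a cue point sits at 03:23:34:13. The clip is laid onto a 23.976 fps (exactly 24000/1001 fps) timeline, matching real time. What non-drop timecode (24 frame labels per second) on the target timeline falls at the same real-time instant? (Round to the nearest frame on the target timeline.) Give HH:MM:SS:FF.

03:23:22:08

Source frame index: (3×3600 + 23×60 + 34) × 25 + 13 = 305363.
Real time: 305363 / (25) = 305363/25 s.
Target frame: (305363/25) × (24000/1001) = 293148480/1001 ≈ 292855.624 → 292856.
At 24 labels/s: frame 292856 → 03:23:22:08.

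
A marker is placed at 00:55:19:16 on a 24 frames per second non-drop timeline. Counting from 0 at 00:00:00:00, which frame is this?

frame 79672

Total seconds to the label: (0 × 3600 + 55 × 60 + 19) = 3319.
Frame index = 3319 × 24 + 16 = 79672.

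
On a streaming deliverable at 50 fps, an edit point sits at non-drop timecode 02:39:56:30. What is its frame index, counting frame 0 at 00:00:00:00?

479830

Total seconds to the label: (2 × 3600 + 39 × 60 + 56) = 9596.
Frame index = 9596 × 50 + 30 = 479830.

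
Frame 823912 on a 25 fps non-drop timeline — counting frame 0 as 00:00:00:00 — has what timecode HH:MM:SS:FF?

09:09:16:12

823912 ÷ 25 = 32956 full seconds, remainder 12 frames.
32956 s = 9 h 9 min 16 s.
Timecode: 09:09:16:12.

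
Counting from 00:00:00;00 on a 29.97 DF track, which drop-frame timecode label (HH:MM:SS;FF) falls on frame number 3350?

Ten DF minutes hold 17982 frames, so frame 3350 lies in block 0 (frames 0–17981) with 3350 frames into that block.
The block's first minute is 1800 frames and the rest 1798 each; 3350 frames reaches minute 1, so 0 × 18 + 1 × 2 = 2 labels have been skipped so far.
Adding those back, label number 3350 + 2 = 3352 at 30 labels/s is 111 s + 22 f = 0 h 1 min 51 s frame 22, i.e. 00:01:51;22.

00:01:51;22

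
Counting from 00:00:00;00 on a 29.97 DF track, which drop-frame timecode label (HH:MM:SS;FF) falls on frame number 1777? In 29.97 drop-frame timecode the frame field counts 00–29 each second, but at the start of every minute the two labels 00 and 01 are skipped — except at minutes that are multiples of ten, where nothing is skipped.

00:00:59;07

Ten DF minutes hold 17982 frames, so frame 1777 lies in block 0 (frames 0–17981) with 1777 frames into that block.
The block's first minute is 1800 frames and the rest 1798 each; 1777 frames reaches minute 0, so 0 × 18 + 0 × 2 = 0 labels have been skipped so far.
Adding those back, label number 1777 + 0 = 1777 at 30 labels/s is 59 s + 7 f = 0 h 0 min 59 s frame 7, i.e. 00:00:59;07.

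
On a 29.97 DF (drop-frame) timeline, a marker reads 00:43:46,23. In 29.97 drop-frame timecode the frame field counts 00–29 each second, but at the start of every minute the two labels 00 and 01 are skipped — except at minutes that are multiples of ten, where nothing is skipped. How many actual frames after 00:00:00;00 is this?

Complete 10-minute blocks: 4, each 17982 frames → 71928.
Remaining 3 whole minutes in the current block: 1800 + 2 × 1798 = 5396 frames.
Within the current minute: 46 × 30 + 23 − 2 = 1401 (labels ;00/;01 skipped at this minute). Total = 71928 + 5396 + 1401 = 78725.

78725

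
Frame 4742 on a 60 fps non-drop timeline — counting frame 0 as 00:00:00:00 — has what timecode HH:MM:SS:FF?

00:01:19:02

4742 ÷ 60 = 79 full seconds, remainder 2 frames.
79 s = 0 h 1 min 19 s.
Timecode: 00:01:19:02.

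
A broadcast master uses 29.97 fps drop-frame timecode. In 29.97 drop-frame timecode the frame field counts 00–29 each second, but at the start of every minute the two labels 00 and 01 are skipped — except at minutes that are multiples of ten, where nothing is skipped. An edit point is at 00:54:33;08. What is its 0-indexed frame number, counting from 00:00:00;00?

98100

As if non-drop at 30 labels/s: (0 × 3600 + 54 × 60 + 33) × 30 + 8 = 98198.
Minute boundaries passed: 54; those not divisible by 10: 54 − 5 = 49; dropped labels = 2 × 49 = 98.
Actual frame index = 98198 − 98 = 98100.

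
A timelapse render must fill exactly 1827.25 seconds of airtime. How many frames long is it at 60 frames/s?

Frames = 1827.25 × 60 = 109635.

109635 frames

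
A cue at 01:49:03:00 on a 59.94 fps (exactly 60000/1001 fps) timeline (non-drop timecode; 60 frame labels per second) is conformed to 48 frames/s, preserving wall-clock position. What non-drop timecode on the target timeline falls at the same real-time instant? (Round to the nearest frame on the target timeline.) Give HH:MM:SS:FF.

Source frame index: (1×3600 + 49×60 + 3) × 60 + 0 = 392580.
Real time: 392580 / (60000/1001) = 6549543/1000 s.
Target frame: (6549543/1000) × (48) = 39297258/125 ≈ 314378.064 → 314378.
At 48 labels/s: frame 314378 → 01:49:09:26.

01:49:09:26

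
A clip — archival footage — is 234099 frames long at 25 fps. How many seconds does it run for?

9363.96 seconds

Running time = 234099 / (25) = 9363.96 s.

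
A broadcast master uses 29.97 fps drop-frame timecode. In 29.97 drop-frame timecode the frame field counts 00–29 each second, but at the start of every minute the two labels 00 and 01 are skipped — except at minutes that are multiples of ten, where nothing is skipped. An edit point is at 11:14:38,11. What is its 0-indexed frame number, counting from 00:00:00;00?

Complete 10-minute blocks: 67, each 17982 frames → 1204794.
Remaining 4 whole minutes in the current block: 1800 + 3 × 1798 = 7194 frames.
Within the current minute: 38 × 30 + 11 − 2 = 1149 (labels ;00/;01 skipped at this minute). Total = 1204794 + 7194 + 1149 = 1213137.

1213137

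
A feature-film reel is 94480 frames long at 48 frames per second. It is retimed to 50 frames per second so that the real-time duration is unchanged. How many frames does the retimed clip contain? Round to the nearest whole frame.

98417 frames

Frames at target rate = 94480 × (50) / (48) = 295250/3 ≈ 98416.667.
Nearest whole frame: 98417.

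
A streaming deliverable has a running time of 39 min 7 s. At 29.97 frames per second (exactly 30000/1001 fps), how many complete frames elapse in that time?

39 min 7 s = 2347 s.
Frames = 2347 × 30000/1001 = 70410000/1001 ≈ 70339.6603.
Complete frames: 70339.

70339 frames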